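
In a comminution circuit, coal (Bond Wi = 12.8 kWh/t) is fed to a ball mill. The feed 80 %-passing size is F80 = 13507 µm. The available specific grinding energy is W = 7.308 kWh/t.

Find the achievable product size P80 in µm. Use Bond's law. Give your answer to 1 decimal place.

W = 10·Wi·[P80^(−½) − F80^(−½)]
1/√P80 = 1/√F80 + W/(10·Wi)
  = 7.3080/(10·12.8) + 1/√13507 = 0.057094 + 0.008604 = 0.065698
P80 = (1/0.065698)² = 15.2211² = 231.68 µm

P80 = 231.7 µm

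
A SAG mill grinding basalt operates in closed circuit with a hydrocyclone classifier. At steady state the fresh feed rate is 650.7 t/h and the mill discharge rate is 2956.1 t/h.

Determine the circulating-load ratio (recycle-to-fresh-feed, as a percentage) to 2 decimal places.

Mill node: discharge = fresh + recycle.
R = M − F = 2956.1 − 650.7 = 2305.4 t/h
CL = 100·R/F = 100·2305.4/650.7 = 354.30 %

CL = 354.30 %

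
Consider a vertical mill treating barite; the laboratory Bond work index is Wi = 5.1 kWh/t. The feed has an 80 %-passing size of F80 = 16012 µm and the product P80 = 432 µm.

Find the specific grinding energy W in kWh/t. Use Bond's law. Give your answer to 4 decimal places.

W = 2.0507 kWh/t

W = 10 Wi (1/√P80 − 1/√F80)  [Bond]
1/√432 = 0.048113;  1/√16012 = 0.007903
W = 10·5.1·(0.048113 − 0.007903) = 2.0507 kWh/t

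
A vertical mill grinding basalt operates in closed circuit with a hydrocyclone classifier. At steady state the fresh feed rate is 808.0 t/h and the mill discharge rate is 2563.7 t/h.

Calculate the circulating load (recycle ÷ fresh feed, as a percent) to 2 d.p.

CL = 217.29 %

Discharge = new feed + return, hence
R = M − F = 2563.7 − 808.0 = 1755.7 t/h
CL = 100·R/F = 100·1755.7/808.0 = 217.29 %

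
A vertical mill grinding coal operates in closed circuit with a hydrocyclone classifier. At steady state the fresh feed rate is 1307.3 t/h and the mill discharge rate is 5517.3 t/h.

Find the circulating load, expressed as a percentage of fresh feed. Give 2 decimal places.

Steady state: M = F + R.
R = M − F = 5517.3 − 1307.3 = 4210.0 t/h
CL = 100·R/F = 100·4210.0/1307.3 = 322.04 %

CL = 322.04 %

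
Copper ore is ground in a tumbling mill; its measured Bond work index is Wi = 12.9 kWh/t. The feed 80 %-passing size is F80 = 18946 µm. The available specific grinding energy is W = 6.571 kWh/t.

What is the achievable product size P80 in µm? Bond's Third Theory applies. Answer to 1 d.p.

Bond:  W = 10 Wi (1/√P − 1/√F)
⇒ 1/√P80 = W/(10·Wi) + 1/√F80
  = 6.5710/(10·12.9) + 1/√18946 = 0.050938 + 0.007265 = 0.058203
P80 = (1/0.058203)² = 17.1812² = 295.19 µm

P80 = 295.2 µm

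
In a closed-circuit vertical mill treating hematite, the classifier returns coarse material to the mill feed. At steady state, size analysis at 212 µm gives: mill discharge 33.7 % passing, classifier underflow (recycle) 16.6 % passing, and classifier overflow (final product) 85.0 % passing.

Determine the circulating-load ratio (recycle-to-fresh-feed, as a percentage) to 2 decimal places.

Let r = R/F. Size balance at 212 µm:
(1+r)d = ru + o → r = (o−d)/(d−u)
r = (85.0 − 33.7)/(33.7 − 16.6) = 51.3/17.1 = 3.0000
CL = 100·r = 300.00 %

CL = 300.00 %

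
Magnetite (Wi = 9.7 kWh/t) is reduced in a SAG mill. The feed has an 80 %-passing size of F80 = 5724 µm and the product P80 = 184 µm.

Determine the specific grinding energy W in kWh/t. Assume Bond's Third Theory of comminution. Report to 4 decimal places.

W = 10·Wi·(P80^(-½) − F80^(-½))
1/√184 = 0.073721;  1/√5724 = 0.013218
W = 10·9.7·(0.073721 − 0.013218) = 5.8688 kWh/t

W = 5.8688 kWh/t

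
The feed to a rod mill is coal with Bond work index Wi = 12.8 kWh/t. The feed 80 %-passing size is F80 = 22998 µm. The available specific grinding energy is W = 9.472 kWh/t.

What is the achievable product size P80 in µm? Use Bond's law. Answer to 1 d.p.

P80 = 154.0 µm

W = 10 Wi / √P80 − 10 Wi / √F80
⇒ 1/√P80 = W/(10 Wi) + 1/√F80
  = 9.4720/(10·12.8) + 1/√22998 = 0.074000 + 0.006594 = 0.080594
P80 = (1/0.080594)² = 12.4079² = 153.95 µm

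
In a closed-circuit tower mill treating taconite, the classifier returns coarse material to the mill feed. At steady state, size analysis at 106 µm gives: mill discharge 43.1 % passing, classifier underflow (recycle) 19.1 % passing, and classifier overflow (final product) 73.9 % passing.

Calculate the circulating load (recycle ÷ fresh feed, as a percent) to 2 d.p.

Classifier node, passing 106 µm:
(1+r)·d = r·u + o ⇒ r = (o−d)/(d−u)
r = (73.9 − 43.1)/(43.1 − 19.1) = 30.8/24.0 = 1.2833
CL = 100·r = 128.33 %

CL = 128.33 %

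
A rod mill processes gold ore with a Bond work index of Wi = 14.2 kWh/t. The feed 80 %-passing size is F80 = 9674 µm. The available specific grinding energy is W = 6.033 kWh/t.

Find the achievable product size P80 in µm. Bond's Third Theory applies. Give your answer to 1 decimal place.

W = 10·Wi·[P80^(−½) − F80^(−½)]
P80^-0.5 = F80^-0.5 + W/(10 Wi)
  = 6.0330/(10·14.2) + 1/√9674 = 0.042486 + 0.010167 = 0.052653
P80 = (1/0.052653)² = 18.9923² = 360.71 µm

P80 = 360.7 µm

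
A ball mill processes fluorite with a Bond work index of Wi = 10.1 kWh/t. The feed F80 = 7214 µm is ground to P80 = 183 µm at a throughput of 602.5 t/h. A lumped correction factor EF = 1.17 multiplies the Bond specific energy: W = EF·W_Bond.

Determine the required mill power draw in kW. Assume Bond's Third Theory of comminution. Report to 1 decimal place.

P = 4424.8 kW

Bond:  W = 10 Wi (1/√P − 1/√F)
W = 10·10.1·(1/√183 − 1/√7214) = 10·10.1·(0.062148) = 6.2770 kWh/t
Apply correction: 6.2770 × 1.17 = 7.3441 kWh/t
Mill draw = 7.3441 × 602.5 = 4424.8 kW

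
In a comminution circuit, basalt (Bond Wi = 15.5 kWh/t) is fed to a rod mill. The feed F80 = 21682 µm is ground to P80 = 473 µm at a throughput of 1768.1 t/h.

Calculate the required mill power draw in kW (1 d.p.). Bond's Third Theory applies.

P = 10739.9 kW

Bond:  W = 10 Wi (1/√P − 1/√F)
W = 10·15.5·(1/√473 − 1/√21682) = 10·15.5·(0.039189) = 6.0743 kWh/t
P_mill = W·ṁ = 6.0743·1768.1 = 10739.9 kW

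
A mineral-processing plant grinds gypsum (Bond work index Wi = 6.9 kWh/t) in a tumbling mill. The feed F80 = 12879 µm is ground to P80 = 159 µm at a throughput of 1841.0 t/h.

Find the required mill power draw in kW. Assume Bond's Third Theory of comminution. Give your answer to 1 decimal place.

P = 8954.7 kW

W = 10 Wi (1/√P80 − 1/√F80)  [Bond]
W = 10·6.9·(1/√159 − 1/√12879) = 10·6.9·(0.070493) = 4.8640 kWh/t
Power = W × throughput = 4.8640 kWh/t × 1841.0 t/h = 8954.7 kW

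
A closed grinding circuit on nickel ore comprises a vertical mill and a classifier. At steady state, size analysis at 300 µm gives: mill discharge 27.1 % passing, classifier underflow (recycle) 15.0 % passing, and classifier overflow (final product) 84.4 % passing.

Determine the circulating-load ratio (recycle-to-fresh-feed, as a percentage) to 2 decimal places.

CL = 473.55 %

Mass balance on the −300 µm fraction:
r = (o − d)/(d − u)
r = (84.4 − 27.1)/(27.1 − 15.0) = 57.3/12.1 = 4.7355
CL = 100·r = 473.55 %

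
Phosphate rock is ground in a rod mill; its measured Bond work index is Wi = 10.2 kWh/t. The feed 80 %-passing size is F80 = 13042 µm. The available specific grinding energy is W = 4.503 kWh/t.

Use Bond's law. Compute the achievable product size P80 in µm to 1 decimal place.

P80 = 357.3 µm

W = 10 Wi (P80^-0.5 − F80^-0.5)
1/√P80 = 1/√F80 + W/(10·Wi)
  = 4.5030/(10·10.2) + 1/√13042 = 0.044147 + 0.008756 = 0.052904
P80 = (1/0.052904)² = 18.9023² = 357.30 µm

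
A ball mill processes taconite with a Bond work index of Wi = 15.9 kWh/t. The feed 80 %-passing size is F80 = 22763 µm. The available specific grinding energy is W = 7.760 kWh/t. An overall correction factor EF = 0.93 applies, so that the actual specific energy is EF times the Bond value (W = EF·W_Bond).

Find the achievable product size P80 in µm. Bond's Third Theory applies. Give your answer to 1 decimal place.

P80 = 286.2 µm

Bond:  W = 10 Wi (1/√P − 1/√F)
W_Bond = W / EF = 7.760 / 0.93 = 8.3441 kWh/t
P80^(−½) = W_Bond/(10 Wi) + F80^(−½)
  = 8.3441/(10·15.9) + 1/√22763 = 0.052479 + 0.006628 = 0.059107
P80 = (1/0.059107)² = 16.9186² = 286.24 µm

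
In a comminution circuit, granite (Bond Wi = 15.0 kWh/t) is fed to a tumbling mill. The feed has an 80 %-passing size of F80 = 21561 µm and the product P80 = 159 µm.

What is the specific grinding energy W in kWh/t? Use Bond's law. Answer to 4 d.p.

W_Bond = 10·Wi·(1/√P₈₀ − 1/√F₈₀)
1/√159 = 0.079305;  1/√21561 = 0.006810
W = 10·15.0·(0.079305 − 0.006810) = 10.8742 kWh/t

W = 10.8742 kWh/t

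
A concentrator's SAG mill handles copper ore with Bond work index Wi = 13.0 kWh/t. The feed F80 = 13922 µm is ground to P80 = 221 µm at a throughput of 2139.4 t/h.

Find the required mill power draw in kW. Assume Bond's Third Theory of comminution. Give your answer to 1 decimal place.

W_Bond = 10·Wi·(1/√P₈₀ − 1/√F₈₀)
W = 10·13.0·(1/√221 − 1/√13922) = 10·13.0·(0.058792) = 7.6430 kWh/t
P_mill = W·ṁ = 7.6430·2139.4 = 16351.4 kW

P = 16351.4 kW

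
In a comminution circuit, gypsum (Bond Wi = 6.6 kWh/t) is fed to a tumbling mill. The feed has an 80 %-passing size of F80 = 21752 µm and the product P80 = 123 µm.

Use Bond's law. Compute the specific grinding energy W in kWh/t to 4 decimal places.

W = 5.5035 kWh/t

W = 10 Wi / √P80 − 10 Wi / √F80
1/√123 = 0.090167;  1/√21752 = 0.006780
W = 10·6.6·(0.090167 − 0.006780) = 5.5035 kWh/t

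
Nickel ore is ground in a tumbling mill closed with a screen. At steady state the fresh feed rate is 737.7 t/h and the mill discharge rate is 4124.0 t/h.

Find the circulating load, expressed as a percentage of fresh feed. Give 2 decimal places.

Mill node: discharge = fresh + recycle.
R = M − F = 4124.0 − 737.7 = 3386.3 t/h
CL = 100·R/F = 100·3386.3/737.7 = 459.03 %

CL = 459.03 %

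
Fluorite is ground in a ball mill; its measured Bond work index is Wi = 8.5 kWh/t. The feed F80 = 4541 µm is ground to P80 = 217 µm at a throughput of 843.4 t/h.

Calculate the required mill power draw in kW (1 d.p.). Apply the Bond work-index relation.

W = 10 Wi / √P80 − 10 Wi / √F80
W = 10·8.5·(1/√217 − 1/√4541) = 10·8.5·(0.053045) = 4.5088 kWh/t
P = W·T = 4.5088·843.4 = 3802.7 kW

P = 3802.7 kW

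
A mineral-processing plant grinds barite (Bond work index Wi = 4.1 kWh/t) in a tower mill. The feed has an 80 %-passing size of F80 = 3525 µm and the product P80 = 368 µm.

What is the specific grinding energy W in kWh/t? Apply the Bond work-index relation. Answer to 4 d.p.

Bond: W = 10·Wi·(1/√P80 − 1/√F80)
1/√368 = 0.052129;  1/√3525 = 0.016843
W = 10·4.1·(0.052129 − 0.016843) = 1.4467 kWh/t

W = 1.4467 kWh/t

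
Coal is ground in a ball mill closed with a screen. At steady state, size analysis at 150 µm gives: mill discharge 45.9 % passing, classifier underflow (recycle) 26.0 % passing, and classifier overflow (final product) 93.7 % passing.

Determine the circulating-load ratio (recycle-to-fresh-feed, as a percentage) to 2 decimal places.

Two-product formula at 150 µm:
(1+r)·d = r·u + o ⇒ r = (o−d)/(d−u)
r = (93.7 − 45.9)/(45.9 − 26.0) = 47.8/19.9 = 2.4020
CL = 100·r = 240.20 %

CL = 240.20 %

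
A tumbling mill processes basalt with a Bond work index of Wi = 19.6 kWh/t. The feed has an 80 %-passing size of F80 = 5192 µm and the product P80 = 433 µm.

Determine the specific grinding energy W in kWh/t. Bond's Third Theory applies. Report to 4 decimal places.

W = 6.6990 kWh/t

Bond:  W = 10 Wi (1/√P − 1/√F)
1/√433 = 0.048057;  1/√5192 = 0.013878
W = 10·19.6·(0.048057 − 0.013878) = 6.6990 kWh/t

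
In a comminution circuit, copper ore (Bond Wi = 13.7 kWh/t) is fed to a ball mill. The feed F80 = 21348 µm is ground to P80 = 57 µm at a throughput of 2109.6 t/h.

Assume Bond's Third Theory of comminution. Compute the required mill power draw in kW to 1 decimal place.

P = 36302.9 kW

Bond:  W = 10 Wi (1/√P − 1/√F)
W = 10·13.7·(1/√57 − 1/√21348) = 10·13.7·(0.125609) = 17.2084 kWh/t
P = W·T = 17.2084·2109.6 = 36302.9 kW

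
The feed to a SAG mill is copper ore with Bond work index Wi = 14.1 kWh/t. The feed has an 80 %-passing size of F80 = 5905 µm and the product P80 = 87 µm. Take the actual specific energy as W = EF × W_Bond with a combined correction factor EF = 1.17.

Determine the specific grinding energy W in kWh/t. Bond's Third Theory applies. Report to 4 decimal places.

W = 10·Wi·(P80^(-½) − F80^(-½))
1/√87 = 0.107211;  1/√5905 = 0.013013
W = 10·14.1·(0.107211 − 0.013013) = 13.2819 kWh/t
With EF = 1.17: W = 13.2819·1.17 = 15.5398 kWh/t

W = 15.5398 kWh/t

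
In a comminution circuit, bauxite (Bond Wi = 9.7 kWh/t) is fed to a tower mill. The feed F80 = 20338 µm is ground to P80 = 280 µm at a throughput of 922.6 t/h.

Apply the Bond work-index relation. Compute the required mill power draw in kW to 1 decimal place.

W = 10 Wi (1/√P80 − 1/√F80)  [Bond]
W = 10·9.7·(1/√280 − 1/√20338) = 10·9.7·(0.052749) = 5.1167 kWh/t
P = W·T = 5.1167·922.6 = 4720.7 kW

P = 4720.7 kW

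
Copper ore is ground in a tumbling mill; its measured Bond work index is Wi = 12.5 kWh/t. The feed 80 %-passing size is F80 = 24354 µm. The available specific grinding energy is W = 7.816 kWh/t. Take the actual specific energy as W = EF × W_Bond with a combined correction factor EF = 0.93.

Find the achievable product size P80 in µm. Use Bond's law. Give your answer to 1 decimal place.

W = 10 Wi / √P80 − 10 Wi / √F80
W_Bond = W / EF = 7.816 / 0.93 = 8.4043 kWh/t
1/√P80 = 1/√F80 + W_Bond/(10·Wi)
  = 8.4043/(10·12.5) + 1/√24354 = 0.067234 + 0.006408 = 0.073642
P80 = (1/0.073642)² = 13.5792² = 184.39 µm

P80 = 184.4 µm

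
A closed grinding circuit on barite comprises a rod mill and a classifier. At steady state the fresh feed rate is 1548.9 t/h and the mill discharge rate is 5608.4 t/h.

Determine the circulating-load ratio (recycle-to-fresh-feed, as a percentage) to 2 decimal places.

CL = 262.09 %

Steady state: M = F + R.
R = M − F = 5608.4 − 1548.9 = 4059.5 t/h
CL = 100·R/F = 100·4059.5/1548.9 = 262.09 %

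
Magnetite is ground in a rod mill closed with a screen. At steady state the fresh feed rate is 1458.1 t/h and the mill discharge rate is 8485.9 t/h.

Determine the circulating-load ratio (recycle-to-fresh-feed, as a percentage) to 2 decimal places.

Mill node: discharge = fresh + recycle.
R = M − F = 8485.9 − 1458.1 = 7027.8 t/h
CL = 100·R/F = 100·7027.8/1458.1 = 481.98 %

CL = 481.98 %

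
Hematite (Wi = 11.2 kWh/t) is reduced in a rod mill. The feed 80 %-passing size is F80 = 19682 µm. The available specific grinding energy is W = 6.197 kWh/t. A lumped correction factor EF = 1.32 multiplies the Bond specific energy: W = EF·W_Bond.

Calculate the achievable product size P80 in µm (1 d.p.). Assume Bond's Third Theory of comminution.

P80 = 415.7 µm

W = 10·Wi·[P80^(−½) − F80^(−½)]
W_Bond = W / EF = 6.197 / 1.32 = 4.6947 kWh/t
P80^(−½) = W_Bond/(10 Wi) + F80^(−½)
  = 4.6947/(10·11.2) + 1/√19682 = 0.041917 + 0.007128 = 0.049045
P80 = (1/0.049045)² = 20.3895² = 415.73 µm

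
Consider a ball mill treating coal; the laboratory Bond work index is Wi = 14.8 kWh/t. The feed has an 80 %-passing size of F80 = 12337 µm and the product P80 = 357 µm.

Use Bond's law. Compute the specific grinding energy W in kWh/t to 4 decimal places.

W = 6.5005 kWh/t

W = 10·Wi·[P80^(−½) − F80^(−½)]
1/√357 = 0.052926;  1/√12337 = 0.009003
W = 10·14.8·(0.052926 − 0.009003) = 6.5005 kWh/t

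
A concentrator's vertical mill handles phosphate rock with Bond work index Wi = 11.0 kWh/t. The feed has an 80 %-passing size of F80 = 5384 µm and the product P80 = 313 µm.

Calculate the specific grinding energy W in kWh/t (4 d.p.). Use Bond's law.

W = 10 Wi (1/√P80 − 1/√F80)  [Bond]
1/√313 = 0.056523;  1/√5384 = 0.013628
W = 10·11.0·(0.056523 − 0.013628) = 4.7184 kWh/t

W = 4.7184 kWh/t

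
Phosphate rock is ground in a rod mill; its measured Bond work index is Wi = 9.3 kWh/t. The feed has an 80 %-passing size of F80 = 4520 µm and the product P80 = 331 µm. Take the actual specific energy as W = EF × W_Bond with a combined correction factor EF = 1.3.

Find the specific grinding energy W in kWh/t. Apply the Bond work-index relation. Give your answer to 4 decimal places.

W = 4.8470 kWh/t

W = 10·Wi·(P80^(-½) − F80^(-½))
1/√331 = 0.054965;  1/√4520 = 0.014874
W = 10·9.3·(0.054965 − 0.014874) = 3.7285 kWh/t
With EF = 1.3: W = 3.7285·1.3 = 4.8470 kWh/t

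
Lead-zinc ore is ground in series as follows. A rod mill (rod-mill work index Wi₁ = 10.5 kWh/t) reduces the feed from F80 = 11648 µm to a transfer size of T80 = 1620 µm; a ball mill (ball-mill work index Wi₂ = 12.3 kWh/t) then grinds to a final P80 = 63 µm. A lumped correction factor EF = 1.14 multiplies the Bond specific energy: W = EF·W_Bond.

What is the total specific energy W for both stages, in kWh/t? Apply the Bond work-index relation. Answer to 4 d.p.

Bond:  W = 10 Wi (1/√P − 1/√F)
Stage 1 (11648→1620 µm, Wi₁=10.5): W₁ = 10·10.5·(0.024845 − 0.009266) = 1.6359 kWh/t
Stage 2 (1620→63 µm, Wi₂=12.3): W₂ = 10·12.3·(0.125988 − 0.024845) = 12.4406 kWh/t
W = W₁ + W₂ = 1.6359 + 12.4406 = 14.0764 kWh/t
Apply correction: 14.0764 × 1.14 = 16.0471 kWh/t

W = 16.0471 kWh/t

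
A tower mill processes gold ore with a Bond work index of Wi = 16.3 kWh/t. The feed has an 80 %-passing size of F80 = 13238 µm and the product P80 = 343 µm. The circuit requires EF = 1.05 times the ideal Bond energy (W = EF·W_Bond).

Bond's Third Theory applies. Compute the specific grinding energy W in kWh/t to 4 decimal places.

W = 10 Wi (1/√P80 − 1/√F80)  [Bond]
1/√343 = 0.053995;  1/√13238 = 0.008691
W = 10·16.3·(0.053995 − 0.008691) = 7.3845 kWh/t
Corrected W = EF·W_Bond = 1.05·7.3845 = 7.7537 kWh/t

W = 7.7537 kWh/t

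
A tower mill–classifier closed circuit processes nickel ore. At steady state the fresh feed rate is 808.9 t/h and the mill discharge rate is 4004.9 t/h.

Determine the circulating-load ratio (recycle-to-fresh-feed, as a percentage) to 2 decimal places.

Mill node: discharge = fresh + recycle.
R = M − F = 4004.9 − 808.9 = 3196.0 t/h
CL = 100·R/F = 100·3196.0/808.9 = 395.10 %

CL = 395.10 %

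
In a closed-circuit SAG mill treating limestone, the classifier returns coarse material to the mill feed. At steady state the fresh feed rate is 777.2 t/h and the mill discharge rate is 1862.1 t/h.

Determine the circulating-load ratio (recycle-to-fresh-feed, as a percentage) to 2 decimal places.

Steady state: M = F + R.
R = M − F = 1862.1 − 777.2 = 1084.9 t/h
CL = 100·R/F = 100·1084.9/777.2 = 139.59 %

CL = 139.59 %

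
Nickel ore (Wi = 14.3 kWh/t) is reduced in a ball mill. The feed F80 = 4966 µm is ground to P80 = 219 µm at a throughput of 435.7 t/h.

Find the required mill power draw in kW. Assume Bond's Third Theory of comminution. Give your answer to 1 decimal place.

W = 10 Wi (1/√P80 − 1/√F80)  [Bond]
W = 10·14.3·(1/√219 − 1/√4966) = 10·14.3·(0.053383) = 7.6338 kWh/t
P = W·T = 7.6338·435.7 = 3326.1 kW

P = 3326.1 kW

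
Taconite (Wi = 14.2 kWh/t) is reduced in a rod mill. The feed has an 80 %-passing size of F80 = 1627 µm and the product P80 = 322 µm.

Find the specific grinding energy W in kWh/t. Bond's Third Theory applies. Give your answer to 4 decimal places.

W = 4.3929 kWh/t

W = 10·Wi·[P80^(−½) − F80^(−½)]
1/√322 = 0.055728;  1/√1627 = 0.024792
W = 10·14.2·(0.055728 − 0.024792) = 4.3929 kWh/t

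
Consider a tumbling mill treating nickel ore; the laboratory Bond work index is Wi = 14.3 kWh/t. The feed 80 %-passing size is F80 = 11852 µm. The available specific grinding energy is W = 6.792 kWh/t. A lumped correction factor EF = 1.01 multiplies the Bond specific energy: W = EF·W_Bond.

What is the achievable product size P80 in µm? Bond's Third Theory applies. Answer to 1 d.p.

P80 = 316.5 µm

W = 10·Wi·[P80^(−½) − F80^(−½)]
W_Bond = W / EF = 6.792 / 1.01 = 6.7248 kWh/t
⇒ 1/√P80 = W_Bond/(10 Wi) + 1/√F80
  = 6.7248/(10·14.3) + 1/√11852 = 0.047026 + 0.009186 = 0.056212
P80 = (1/0.056212)² = 17.7899² = 316.48 µm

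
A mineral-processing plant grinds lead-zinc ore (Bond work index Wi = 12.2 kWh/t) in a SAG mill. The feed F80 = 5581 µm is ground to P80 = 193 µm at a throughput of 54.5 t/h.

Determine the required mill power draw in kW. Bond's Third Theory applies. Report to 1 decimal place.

W = 10·Wi·(P80^(-½) − F80^(-½))
W = 10·12.2·(1/√193 − 1/√5581) = 10·12.2·(0.058596) = 7.1487 kWh/t
Power = W × throughput = 7.1487 kWh/t × 54.5 t/h = 389.6 kW

P = 389.6 kW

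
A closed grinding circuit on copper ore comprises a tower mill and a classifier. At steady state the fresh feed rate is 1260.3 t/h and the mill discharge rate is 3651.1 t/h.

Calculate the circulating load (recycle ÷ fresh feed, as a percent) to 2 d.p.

Steady state: M = F + R.
R = M − F = 3651.1 − 1260.3 = 2390.8 t/h
CL = 100·R/F = 100·2390.8/1260.3 = 189.70 %

CL = 189.70 %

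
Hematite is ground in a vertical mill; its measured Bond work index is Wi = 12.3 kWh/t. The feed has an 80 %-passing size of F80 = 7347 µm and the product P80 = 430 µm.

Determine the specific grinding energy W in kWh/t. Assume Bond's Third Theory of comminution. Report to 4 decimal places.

W = 4.4966 kWh/t

W_Bond = 10·Wi·(1/√P₈₀ − 1/√F₈₀)
1/√430 = 0.048224;  1/√7347 = 0.011667
W = 10·12.3·(0.048224 − 0.011667) = 4.4966 kWh/t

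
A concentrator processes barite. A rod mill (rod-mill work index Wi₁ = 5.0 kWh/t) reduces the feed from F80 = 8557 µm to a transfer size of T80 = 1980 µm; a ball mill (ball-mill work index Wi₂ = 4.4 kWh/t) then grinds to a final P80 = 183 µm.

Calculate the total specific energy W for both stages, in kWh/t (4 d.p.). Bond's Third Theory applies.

W = 2.8469 kWh/t

Bond: W = 10·Wi·(1/√P80 − 1/√F80)
Stage 1 (8557→1980 µm, Wi₁=5.0): W₁ = 10·5.0·(0.022473 − 0.010810) = 0.5831 kWh/t
Stage 2 (1980→183 µm, Wi₂=4.4): W₂ = 10·4.4·(0.073922 − 0.022473) = 2.2637 kWh/t
W = W₁ + W₂ = 0.5831 + 2.2637 = 2.8469 kWh/t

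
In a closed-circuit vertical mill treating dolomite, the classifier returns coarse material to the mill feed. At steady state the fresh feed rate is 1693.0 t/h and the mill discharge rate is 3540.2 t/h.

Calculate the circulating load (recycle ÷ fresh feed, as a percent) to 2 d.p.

CL = 109.11 %

Discharge = new feed + return, hence
R = M − F = 3540.2 − 1693.0 = 1847.2 t/h
CL = 100·R/F = 100·1847.2/1693.0 = 109.11 %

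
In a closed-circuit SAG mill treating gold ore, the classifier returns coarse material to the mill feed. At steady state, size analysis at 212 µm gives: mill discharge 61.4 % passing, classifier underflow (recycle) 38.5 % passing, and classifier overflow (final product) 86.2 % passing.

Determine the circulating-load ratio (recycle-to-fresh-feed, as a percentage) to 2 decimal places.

Mass balance on the −212 µm fraction:
(1+r)·d = r·u + o ⇒ r = (o−d)/(d−u)
r = (86.2 − 61.4)/(61.4 − 38.5) = 24.8/22.9 = 1.0830
CL = 100·r = 108.30 %

CL = 108.30 %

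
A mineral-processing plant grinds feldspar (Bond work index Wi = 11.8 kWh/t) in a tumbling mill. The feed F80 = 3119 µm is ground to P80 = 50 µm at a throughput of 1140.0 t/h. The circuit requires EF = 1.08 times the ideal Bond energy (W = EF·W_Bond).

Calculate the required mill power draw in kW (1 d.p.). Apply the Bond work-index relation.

P = 17944.5 kW

W = 10 Wi (P80^-0.5 − F80^-0.5)
W = 10·11.8·(1/√50 − 1/√3119) = 10·11.8·(0.123516) = 14.5748 kWh/t
W_actual = 1.08 × 14.5748 = 15.7408 kWh/t
Mill draw = 15.7408 × 1140.0 = 17944.5 kW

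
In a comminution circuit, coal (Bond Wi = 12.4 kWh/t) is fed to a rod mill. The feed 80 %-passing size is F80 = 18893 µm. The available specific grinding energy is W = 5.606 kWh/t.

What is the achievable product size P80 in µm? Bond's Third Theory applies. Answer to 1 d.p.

Bond:  W = 10 Wi (1/√P − 1/√F)
⇒ 1/√P80 = W/(10 Wi) + 1/√F80
  = 5.6060/(10·12.4) + 1/√18893 = 0.045210 + 0.007275 = 0.052485
P80 = (1/0.052485)² = 19.0531² = 363.02 µm

P80 = 363.0 µm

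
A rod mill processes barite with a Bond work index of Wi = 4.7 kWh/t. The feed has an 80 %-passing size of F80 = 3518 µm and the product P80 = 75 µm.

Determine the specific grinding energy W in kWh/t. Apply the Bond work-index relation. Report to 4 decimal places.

W = 4.6347 kWh/t

W_Bond = 10·Wi·(1/√P₈₀ − 1/√F₈₀)
1/√75 = 0.115470;  1/√3518 = 0.016860
W = 10·4.7·(0.115470 − 0.016860) = 4.6347 kWh/t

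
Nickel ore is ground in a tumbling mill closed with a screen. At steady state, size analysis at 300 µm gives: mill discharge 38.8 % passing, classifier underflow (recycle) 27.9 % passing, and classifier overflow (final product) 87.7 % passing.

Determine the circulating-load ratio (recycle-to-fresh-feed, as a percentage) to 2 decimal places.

Two-product formula at 300 µm:
(1+r)d = ru + o → r = (o−d)/(d−u)
r = (87.7 − 38.8)/(38.8 − 27.9) = 48.9/10.9 = 4.4862
CL = 100·r = 448.62 %

CL = 448.62 %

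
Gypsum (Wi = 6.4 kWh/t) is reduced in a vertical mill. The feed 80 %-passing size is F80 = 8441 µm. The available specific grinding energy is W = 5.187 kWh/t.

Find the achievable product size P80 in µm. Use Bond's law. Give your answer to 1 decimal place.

W_Bond = 10·Wi·(1/√P₈₀ − 1/√F₈₀)
⇒ 1/√P80 = W/(10 Wi) + 1/√F80
  = 5.1870/(10·6.4) + 1/√8441 = 0.081047 + 0.010884 = 0.091931
P80 = (1/0.091931)² = 10.8777² = 118.32 µm

P80 = 118.3 µm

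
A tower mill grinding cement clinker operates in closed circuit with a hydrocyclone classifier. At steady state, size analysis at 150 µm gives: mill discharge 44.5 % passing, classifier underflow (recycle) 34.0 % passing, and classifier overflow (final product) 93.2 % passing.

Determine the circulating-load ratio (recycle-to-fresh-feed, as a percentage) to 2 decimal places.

CL = 463.81 %

Let r = R/F. Size balance at 150 µm:
(1+r)d = ru + o → r = (o−d)/(d−u)
r = (93.2 − 44.5)/(44.5 − 34.0) = 48.7/10.5 = 4.6381
CL = 100·r = 463.81 %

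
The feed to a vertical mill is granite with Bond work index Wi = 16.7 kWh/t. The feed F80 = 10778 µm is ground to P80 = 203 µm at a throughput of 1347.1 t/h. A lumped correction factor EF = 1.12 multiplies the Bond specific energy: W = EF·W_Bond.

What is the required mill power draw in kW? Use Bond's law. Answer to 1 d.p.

W_Bond = 10·Wi·(1/√P₈₀ − 1/√F₈₀)
W = 10·16.7·(1/√203 − 1/√10778) = 10·16.7·(0.060554) = 10.1125 kWh/t
Corrected W = EF·W_Bond = 1.12·10.1125 = 11.3260 kWh/t
P = W·T = 11.3260·1347.1 = 15257.3 kW

P = 15257.3 kW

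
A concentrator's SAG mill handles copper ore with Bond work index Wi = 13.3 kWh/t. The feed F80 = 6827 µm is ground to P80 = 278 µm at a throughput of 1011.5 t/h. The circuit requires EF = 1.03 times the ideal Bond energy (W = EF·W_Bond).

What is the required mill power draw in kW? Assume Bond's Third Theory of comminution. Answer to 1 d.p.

P = 6633.6 kW

W = 10·Wi·(P80^(-½) − F80^(-½))
W = 10·13.3·(1/√278 − 1/√6827) = 10·13.3·(0.047873) = 6.3671 kWh/t
Corrected W = EF·W_Bond = 1.03·6.3671 = 6.5582 kWh/t
Power = W × throughput = 6.5582 kWh/t × 1011.5 t/h = 6633.6 kW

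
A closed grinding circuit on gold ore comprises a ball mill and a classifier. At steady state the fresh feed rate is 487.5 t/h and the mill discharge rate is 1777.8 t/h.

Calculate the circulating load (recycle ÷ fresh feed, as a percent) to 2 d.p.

CL = 264.68 %

M = F + R at steady state, so:
R = M − F = 1777.8 − 487.5 = 1290.3 t/h
CL = 100·R/F = 100·1290.3/487.5 = 264.68 %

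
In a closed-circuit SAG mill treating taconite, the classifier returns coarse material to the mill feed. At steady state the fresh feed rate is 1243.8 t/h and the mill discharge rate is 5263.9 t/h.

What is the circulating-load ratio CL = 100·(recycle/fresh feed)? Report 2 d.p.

CL = 323.21 %

Discharge = new feed + return, hence
R = M − F = 5263.9 − 1243.8 = 4020.1 t/h
CL = 100·R/F = 100·4020.1/1243.8 = 323.21 %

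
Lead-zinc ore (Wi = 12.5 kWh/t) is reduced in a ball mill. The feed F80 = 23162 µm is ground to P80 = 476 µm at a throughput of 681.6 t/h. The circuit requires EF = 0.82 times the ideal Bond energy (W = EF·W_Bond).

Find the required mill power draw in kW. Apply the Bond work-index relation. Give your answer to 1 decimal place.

P = 2743.2 kW

Bond: W = 10·Wi·(1/√P80 − 1/√F80)
W = 10·12.5·(1/√476 − 1/√23162) = 10·12.5·(0.039264) = 4.9080 kWh/t
Apply correction: 4.9080 × 0.82 = 4.0246 kWh/t
P_mill = W·ṁ = 4.0246·681.6 = 2743.2 kW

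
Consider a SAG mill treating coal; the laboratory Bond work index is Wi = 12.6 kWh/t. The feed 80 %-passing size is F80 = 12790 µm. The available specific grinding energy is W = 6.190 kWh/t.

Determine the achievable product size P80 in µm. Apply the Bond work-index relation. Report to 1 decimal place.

Bond:  W = 10 Wi (1/√P − 1/√F)
P80^(−½) = W/(10 Wi) + F80^(−½)
  = 6.1900/(10·12.6) + 1/√12790 = 0.049127 + 0.008842 = 0.057969
P80 = (1/0.057969)² = 17.2505² = 297.58 µm

P80 = 297.6 µm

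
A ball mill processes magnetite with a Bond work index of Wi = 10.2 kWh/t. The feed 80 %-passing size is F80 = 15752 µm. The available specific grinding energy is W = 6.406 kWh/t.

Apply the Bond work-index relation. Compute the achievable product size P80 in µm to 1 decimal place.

W = 10 Wi / √P80 − 10 Wi / √F80
P80^-0.5 = F80^-0.5 + W/(10 Wi)
  = 6.4060/(10·10.2) + 1/√15752 = 0.062804 + 0.007968 = 0.070772
P80 = (1/0.070772)² = 14.1300² = 199.66 µm

P80 = 199.7 µm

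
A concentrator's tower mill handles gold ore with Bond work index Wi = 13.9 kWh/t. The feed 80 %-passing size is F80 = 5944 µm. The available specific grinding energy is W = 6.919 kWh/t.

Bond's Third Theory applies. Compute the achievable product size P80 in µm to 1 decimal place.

W = 10·Wi·[P80^(−½) − F80^(−½)]
1/√P80 = 1/√F80 + W/(10·Wi)
  = 6.9190/(10·13.9) + 1/√5944 = 0.049777 + 0.012971 = 0.062748
P80 = (1/0.062748)² = 15.9369² = 253.98 µm

P80 = 254.0 µm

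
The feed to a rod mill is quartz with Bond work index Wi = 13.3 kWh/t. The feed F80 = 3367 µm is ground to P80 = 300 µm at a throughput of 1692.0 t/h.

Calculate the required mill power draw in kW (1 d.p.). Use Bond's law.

P = 9114.3 kW

Bond:  W = 10 Wi (1/√P − 1/√F)
W = 10·13.3·(1/√300 − 1/√3367) = 10·13.3·(0.040501) = 5.3867 kWh/t
Mill draw = 5.3867 × 1692.0 = 9114.3 kW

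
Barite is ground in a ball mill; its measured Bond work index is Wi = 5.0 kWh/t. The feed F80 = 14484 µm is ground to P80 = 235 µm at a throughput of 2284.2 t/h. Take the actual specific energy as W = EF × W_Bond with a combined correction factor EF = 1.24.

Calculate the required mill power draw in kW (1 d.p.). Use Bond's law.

W_Bond = 10·Wi·(1/√P₈₀ − 1/√F₈₀)
W = 10·5.0·(1/√235 − 1/√14484) = 10·5.0·(0.056924) = 2.8462 kWh/t
Corrected W = EF·W_Bond = 1.24·2.8462 = 3.5293 kWh/t
Mill draw = 3.5293 × 2284.2 = 8061.6 kW

P = 8061.6 kW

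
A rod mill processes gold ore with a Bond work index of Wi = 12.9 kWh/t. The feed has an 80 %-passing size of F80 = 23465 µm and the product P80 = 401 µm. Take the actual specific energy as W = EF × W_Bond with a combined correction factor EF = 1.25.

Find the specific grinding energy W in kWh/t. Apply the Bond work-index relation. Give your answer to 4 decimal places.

W = 6.9998 kWh/t

W = 10 Wi / √P80 − 10 Wi / √F80
1/√401 = 0.049938;  1/√23465 = 0.006528
W = 10·12.9·(0.049938 − 0.006528) = 5.5998 kWh/t
With EF = 1.25: W = 5.5998·1.25 = 6.9998 kWh/t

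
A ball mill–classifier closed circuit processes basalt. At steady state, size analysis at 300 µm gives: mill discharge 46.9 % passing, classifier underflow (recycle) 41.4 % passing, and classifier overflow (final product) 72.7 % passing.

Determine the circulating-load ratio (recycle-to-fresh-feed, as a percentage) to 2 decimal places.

CL = 469.09 %

Mass balance on the −300 µm fraction:
Fd + Rd = Ru + Fo ⇒ R/F = (o−d)/(d−u)
r = (72.7 − 46.9)/(46.9 − 41.4) = 25.8/5.5 = 4.6909
CL = 100·r = 469.09 %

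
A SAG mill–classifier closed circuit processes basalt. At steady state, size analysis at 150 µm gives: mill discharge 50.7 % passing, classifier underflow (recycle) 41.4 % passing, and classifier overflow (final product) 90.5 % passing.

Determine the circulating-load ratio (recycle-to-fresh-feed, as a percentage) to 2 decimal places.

Mass balance on the −150 µm fraction:
(1+r)d = ru + o → r = (o−d)/(d−u)
r = (90.5 − 50.7)/(50.7 − 41.4) = 39.8/9.3 = 4.2796
CL = 100·r = 427.96 %

CL = 427.96 %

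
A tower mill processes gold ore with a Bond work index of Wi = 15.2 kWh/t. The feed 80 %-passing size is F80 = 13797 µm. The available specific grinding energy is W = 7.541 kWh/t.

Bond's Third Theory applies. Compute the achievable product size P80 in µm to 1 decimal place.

P80 = 296.0 µm

W = 10·Wi·[P80^(−½) − F80^(−½)]
P80^-0.5 = F80^-0.5 + W/(10 Wi)
  = 7.5410/(10·15.2) + 1/√13797 = 0.049612 + 0.008513 = 0.058125
P80 = (1/0.058125)² = 17.2042² = 295.98 µm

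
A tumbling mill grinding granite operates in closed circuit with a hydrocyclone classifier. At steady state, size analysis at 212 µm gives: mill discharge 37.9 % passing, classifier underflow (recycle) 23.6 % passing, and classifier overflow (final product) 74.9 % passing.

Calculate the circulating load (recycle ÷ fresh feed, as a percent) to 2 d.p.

CL = 258.74 %

Let r = R/F. Size balance at 212 µm:
d + r·d = r·u + o → r(d−u) = o−d
r = (74.9 − 37.9)/(37.9 − 23.6) = 37.0/14.3 = 2.5874
CL = 100·r = 258.74 %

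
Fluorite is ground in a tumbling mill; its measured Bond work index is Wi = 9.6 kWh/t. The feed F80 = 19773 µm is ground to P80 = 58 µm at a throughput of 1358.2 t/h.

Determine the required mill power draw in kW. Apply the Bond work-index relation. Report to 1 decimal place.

W = 10·Wi·[P80^(−½) − F80^(−½)]
W = 10·9.6·(1/√58 − 1/√19773) = 10·9.6·(0.124195) = 11.9227 kWh/t
Power = W × throughput = 11.9227 kWh/t × 1358.2 t/h = 16193.4 kW

P = 16193.4 kW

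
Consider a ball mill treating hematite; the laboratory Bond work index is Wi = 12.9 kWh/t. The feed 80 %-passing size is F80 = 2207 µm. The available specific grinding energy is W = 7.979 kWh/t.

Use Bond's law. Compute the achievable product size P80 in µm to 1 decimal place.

P80 = 144.7 µm

W = 10 Wi / √P80 − 10 Wi / √F80
⇒ 1/√P80 = W/(10·Wi) + 1/√F80
  = 7.9790/(10·12.9) + 1/√2207 = 0.061853 + 0.021286 = 0.083139
P80 = (1/0.083139)² = 12.0281² = 144.67 µm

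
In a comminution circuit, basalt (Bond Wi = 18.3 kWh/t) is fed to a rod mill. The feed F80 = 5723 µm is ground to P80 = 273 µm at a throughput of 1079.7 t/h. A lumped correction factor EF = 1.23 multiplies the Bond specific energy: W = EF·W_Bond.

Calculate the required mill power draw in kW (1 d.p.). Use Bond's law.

P = 11496.3 kW

W = 10 Wi / √P80 − 10 Wi / √F80
W = 10·18.3·(1/√273 − 1/√5723) = 10·18.3·(0.047304) = 8.6566 kWh/t
With EF = 1.23: W = 8.6566·1.23 = 10.6477 kWh/t
P_mill = W·ṁ = 10.6477·1079.7 = 11496.3 kW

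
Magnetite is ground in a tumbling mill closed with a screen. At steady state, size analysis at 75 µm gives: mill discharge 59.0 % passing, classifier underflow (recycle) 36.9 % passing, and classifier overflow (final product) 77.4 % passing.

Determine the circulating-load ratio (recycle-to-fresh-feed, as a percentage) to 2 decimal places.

Let r = R/F. Size balance at 75 µm:
(1+r)·d = r·u + o ⇒ r = (o−d)/(d−u)
r = (77.4 − 59.0)/(59.0 − 36.9) = 18.4/22.1 = 0.8326
CL = 100·r = 83.26 %

CL = 83.26 %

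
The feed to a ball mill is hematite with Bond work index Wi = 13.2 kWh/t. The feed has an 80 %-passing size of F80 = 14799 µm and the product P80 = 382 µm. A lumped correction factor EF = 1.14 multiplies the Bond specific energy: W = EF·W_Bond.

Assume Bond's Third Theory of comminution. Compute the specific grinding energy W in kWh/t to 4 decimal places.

W = 6.4622 kWh/t

W = 10 Wi (1/√P80 − 1/√F80)  [Bond]
1/√382 = 0.051164;  1/√14799 = 0.008220
W = 10·13.2·(0.051164 − 0.008220) = 5.6686 kWh/t
Apply correction: 5.6686 × 1.14 = 6.4622 kWh/t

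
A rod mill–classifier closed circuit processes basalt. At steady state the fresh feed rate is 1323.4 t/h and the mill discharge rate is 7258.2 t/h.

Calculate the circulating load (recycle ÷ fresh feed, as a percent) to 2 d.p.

Steady state: M = F + R.
R = M − F = 7258.2 − 1323.4 = 5934.8 t/h
CL = 100·R/F = 100·5934.8/1323.4 = 448.45 %

CL = 448.45 %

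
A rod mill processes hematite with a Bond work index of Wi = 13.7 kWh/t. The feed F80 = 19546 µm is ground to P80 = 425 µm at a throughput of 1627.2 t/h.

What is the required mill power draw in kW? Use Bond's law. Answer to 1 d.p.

W = 10·Wi·(P80^(-½) − F80^(-½))
W = 10·13.7·(1/√425 − 1/√19546) = 10·13.7·(0.041354) = 5.6656 kWh/t
Mill draw = 5.6656 × 1627.2 = 9219.0 kW

P = 9219.0 kW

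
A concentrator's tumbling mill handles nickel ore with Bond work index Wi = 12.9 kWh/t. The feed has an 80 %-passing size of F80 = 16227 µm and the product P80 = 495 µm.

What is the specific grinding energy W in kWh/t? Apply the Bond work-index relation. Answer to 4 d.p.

W = 10 Wi (1/√P80 − 1/√F80)  [Bond]
1/√495 = 0.044947;  1/√16227 = 0.007850
W = 10·12.9·(0.044947 − 0.007850) = 4.7854 kWh/t

W = 4.7854 kWh/t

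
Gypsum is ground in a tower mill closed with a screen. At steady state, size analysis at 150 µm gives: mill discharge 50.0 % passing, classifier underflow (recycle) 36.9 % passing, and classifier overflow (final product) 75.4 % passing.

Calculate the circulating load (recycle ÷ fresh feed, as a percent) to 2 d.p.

CL = 193.89 %

Mass balance on the −150 µm fraction:
(1+r)d = ru + o → r = (o−d)/(d−u)
r = (75.4 − 50.0)/(50.0 − 36.9) = 25.4/13.1 = 1.9389
CL = 100·r = 193.89 %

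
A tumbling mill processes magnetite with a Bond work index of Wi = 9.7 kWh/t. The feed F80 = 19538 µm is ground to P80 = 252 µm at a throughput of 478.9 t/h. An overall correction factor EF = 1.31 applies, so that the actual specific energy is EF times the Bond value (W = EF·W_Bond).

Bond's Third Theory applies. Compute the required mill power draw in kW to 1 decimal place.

W = 10·Wi·(P80^(-½) − F80^(-½))
W = 10·9.7·(1/√252 − 1/√19538) = 10·9.7·(0.055840) = 5.4165 kWh/t
W_actual = 1.31 × 5.4165 = 7.0956 kWh/t
Power = W × throughput = 7.0956 kWh/t × 478.9 t/h = 3398.1 kW

P = 3398.1 kW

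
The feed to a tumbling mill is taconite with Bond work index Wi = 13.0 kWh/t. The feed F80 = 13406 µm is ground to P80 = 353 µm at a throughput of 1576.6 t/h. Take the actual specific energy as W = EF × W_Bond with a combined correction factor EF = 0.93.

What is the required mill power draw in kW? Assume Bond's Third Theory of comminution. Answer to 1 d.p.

P = 8498.9 kW

W = 10·Wi·(P80^(-½) − F80^(-½))
W = 10·13.0·(1/√353 − 1/√13406) = 10·13.0·(0.044588) = 5.7964 kWh/t
Corrected W = EF·W_Bond = 0.93·5.7964 = 5.3907 kWh/t
P = W·T = 5.3907·1576.6 = 8498.9 kW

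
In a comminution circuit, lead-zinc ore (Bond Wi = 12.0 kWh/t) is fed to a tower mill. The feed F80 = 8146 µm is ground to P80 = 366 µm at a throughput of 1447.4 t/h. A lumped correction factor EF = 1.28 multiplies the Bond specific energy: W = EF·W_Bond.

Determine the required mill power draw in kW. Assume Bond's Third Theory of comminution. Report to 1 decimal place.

P = 9157.6 kW

W = 10·Wi·[P80^(−½) − F80^(−½)]
W = 10·12.0·(1/√366 − 1/√8146) = 10·12.0·(0.041191) = 4.9429 kWh/t
Apply correction: 4.9429 × 1.28 = 6.3270 kWh/t
P = W·T = 6.3270·1447.4 = 9157.6 kW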